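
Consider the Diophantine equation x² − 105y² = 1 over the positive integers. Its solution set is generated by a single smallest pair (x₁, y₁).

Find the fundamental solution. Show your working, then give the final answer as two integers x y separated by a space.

41 4

√105 → a₀=10, period (4,20); ℓ=2 even so k=1
a_0=10:  p_0=10·1+0=10,  q_0=10·0+1=1
a_1=4:  p_1=4·10+1=41,  q_1=4·1+0=4
fundamental: x₁=41, y₁=4  (since 1681 − 105·16 = 1)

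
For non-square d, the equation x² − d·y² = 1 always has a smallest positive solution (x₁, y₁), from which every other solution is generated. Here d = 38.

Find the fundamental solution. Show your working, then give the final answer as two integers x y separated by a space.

37 6

√38 → a₀=6, period (6,12); ℓ=2 even so k=1
k=0  a_k=6  p_k/q_k = 6/1
k=1  a_k=6  p_k/q_k = 37/6
fundamental: x₁=37, y₁=6  (since 1369 − 38·36 = 1)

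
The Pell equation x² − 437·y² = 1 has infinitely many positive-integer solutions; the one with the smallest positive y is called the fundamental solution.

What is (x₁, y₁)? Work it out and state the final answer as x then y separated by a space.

[20; 1,9,2,9,1,40] for √437; ℓ=6 ⇒ convergent index 5
k=0  a_k=20  p_k/q_k = 20/1
k=1  a_k=1  p_k/q_k = 21/1
…
k=4  a_k=9  p_k/q_k = 4160/199
k=5  a_k=1  p_k/q_k = 4599/220
fundamental: x₁=4599, y₁=220  (since 21150801 − 437·48400 = 1)

4599 220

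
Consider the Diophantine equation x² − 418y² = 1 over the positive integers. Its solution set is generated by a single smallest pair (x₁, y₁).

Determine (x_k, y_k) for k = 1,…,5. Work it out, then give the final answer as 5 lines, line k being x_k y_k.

[20; 2,4,20,4,2,40] for √418; ℓ=6 ⇒ convergent index 5
i=0: a=20 ⇒ p=20, q=1
i=1: a=2 ⇒ p=41, q=2
i=2: a=4 ⇒ p=184, q=9
i=3: a=20 ⇒ p=3721, q=182
i=4: a=4 ⇒ p=15068, q=737
i=5: a=2 ⇒ p=33857, q=1656
→ (33857, 1656).  Check: 33857²=1146296449, 418·1656²=1146296448, difference 1.
(33857+1656√418)^2 = 2292592897 + 112134384√418
(33857+1656√418)^3 = 155240635393601 + 7593067676520√418
(33857+1656√418)^4 = 10511964382749705217 + 514156984535740896√418
(33857+1656√418)^5 = 711807156058272903670337 + 34815626043260091355224√418

33857 1656
2292592897 112134384
155240635393601 7593067676520
10511964382749705217 514156984535740896
711807156058272903670337 34815626043260091355224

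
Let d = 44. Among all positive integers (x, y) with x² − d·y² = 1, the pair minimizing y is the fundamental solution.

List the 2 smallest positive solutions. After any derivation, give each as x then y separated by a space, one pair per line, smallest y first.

199 30
79201 11940

√44 = [6; 1,1,1,2,1,1,1,12, …], period ℓ=8 (even) → k=7
a_0=6:  p_0=6·1+0=6,  q_0=6·0+1=1
a_1=1:  p_1=1·6+1=7,  q_1=1·1+0=1
a_2=1:  p_2=1·7+6=13,  q_2=1·1+1=2
…
a_5=1:  p_5=1·53+20=73,  q_5=1·8+3=11
a_6=1:  p_6=1·73+53=126,  q_6=1·11+8=19
a_7=1:  p_7=1·126+73=199,  q_7=1·19+11=30
(x₁, y₁) = (199, 30);  199² − 44·30² = 1 ✓
(199+30√44)^2 = 79201 + 11940√44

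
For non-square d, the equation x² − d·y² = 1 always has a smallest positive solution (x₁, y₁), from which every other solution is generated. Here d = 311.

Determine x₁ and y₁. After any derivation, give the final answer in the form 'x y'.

√311 = [17; 1,1,1,2,1,…,1,1,34, …], period ℓ=16 (even) → k=15
step 0: (17, 1)  from 17·(1,0) + (0,1)
step 1: (18, 1)  from 1·(17,1) + (1,0)
…
step 4: (141, 8)  from 2·(53,3) + (35,2)
step 5: (194, 11)  from 1·(141,8) + (53,3)
step 6: (1305, 74)  from 6·(194,11) + (141,8)
step 7: (4109, 233)  from 3·(1305,74) + (194,11)
step 8: (71158, 4035)  from 17·(4109,233) + (1305,74)
…
step 11: (1594239, 90401)  from 1·(1376656,78063) + (217583,12338)
step 12: (4565134, 258865)  from 2·(1594239,90401) + (1376656,78063)
step 13: (6159373, 349266)  from 1·(4565134,258865) + (1594239,90401)
step 14: (10724507, 608131)  from 1·(6159373,349266) + (4565134,258865)
step 15: (16883880, 957397)  from 1·(10724507,608131) + (6159373,349266)
→ (16883880, 957397).  Check: 16883880²=285065403854400, 311·957397²=285065403854399, difference 1.

16883880 957397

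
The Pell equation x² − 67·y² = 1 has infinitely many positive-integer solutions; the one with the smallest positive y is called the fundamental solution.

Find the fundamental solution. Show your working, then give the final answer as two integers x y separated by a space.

[8; 5,2,1,1,7,1,1,2,5,16] for √67; ℓ=10 ⇒ convergent index 9
i=0: a=8 ⇒ p=8, q=1
i=1: a=5 ⇒ p=41, q=5
…
i=3: a=1 ⇒ p=131, q=16
…
i=5: a=7 ⇒ p=1678, q=205
i=6: a=1 ⇒ p=1899, q=232
…
i=8: a=2 ⇒ p=9053, q=1106
i=9: a=5 ⇒ p=48842, q=5967
(x₁, y₁) = (48842, 5967);  48842² − 67·5967² = 1 ✓

48842 5967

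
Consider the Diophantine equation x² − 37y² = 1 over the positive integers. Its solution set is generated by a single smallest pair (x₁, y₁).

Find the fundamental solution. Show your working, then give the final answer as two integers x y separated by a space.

73 12

d=37: √d = [6; 12] (ℓ=1, odd), read p_1/q_1
step 0: (6, 1)  from 6·(1,0) + (0,1)
step 1: (73, 12)  from 12·(6,1) + (1,0)
→ (73, 12).  Check: 73²=5329, 37·12²=5328, difference 1.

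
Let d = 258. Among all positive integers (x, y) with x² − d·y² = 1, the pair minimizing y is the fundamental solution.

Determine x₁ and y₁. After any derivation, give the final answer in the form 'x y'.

257 16

√258 → a₀=16, period (16,32); ℓ=2 even so k=1
k=0  a_k=16  p_k/q_k = 16/1
k=1  a_k=16  p_k/q_k = 257/16
→ (257, 16).  Check: 257²=66049, 258·16²=66048, difference 1.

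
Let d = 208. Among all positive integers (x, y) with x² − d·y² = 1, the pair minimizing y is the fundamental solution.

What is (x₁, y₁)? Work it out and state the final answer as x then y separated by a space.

649 45

[14; 2,2,1,2,2,28] for √208; ℓ=6 ⇒ convergent index 5
a_0=14:  p_0=14·1+0=14,  q_0=14·0+1=1
…
a_2=2:  p_2=2·29+14=72,  q_2=2·2+1=5
a_3=1:  p_3=1·72+29=101,  q_3=1·5+2=7
a_4=2:  p_4=2·101+72=274,  q_4=2·7+5=19
a_5=2:  p_5=2·274+101=649,  q_5=2·19+7=45
(x₁, y₁) = (649, 45);  649² − 208·45² = 1 ✓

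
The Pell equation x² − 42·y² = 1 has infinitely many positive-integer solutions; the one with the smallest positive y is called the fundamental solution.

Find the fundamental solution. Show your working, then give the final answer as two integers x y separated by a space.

[6; 2,12] for √42; ℓ=2 ⇒ convergent index 1
k=0  a_k=6  p_k/q_k = 6/1
k=1  a_k=2  p_k/q_k = 13/2
fundamental: x₁=13, y₁=2  (since 169 − 42·4 = 1)

13 2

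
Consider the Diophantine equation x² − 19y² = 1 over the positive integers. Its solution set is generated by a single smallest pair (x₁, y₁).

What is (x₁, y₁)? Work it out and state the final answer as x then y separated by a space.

170 39

[4; 2,1,3,1,2,8] for √19; ℓ=6 ⇒ convergent index 5
i=0: a=4 ⇒ p=4, q=1
…
i=2: a=1 ⇒ p=13, q=3
…
i=4: a=1 ⇒ p=61, q=14
i=5: a=2 ⇒ p=170, q=39
(x₁, y₁) = (170, 39);  170² − 19·39² = 1 ✓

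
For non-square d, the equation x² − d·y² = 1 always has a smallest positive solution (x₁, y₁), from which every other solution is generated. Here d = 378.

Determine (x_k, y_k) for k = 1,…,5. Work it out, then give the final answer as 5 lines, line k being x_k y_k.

8749 450
153090001 7874100
2678768828749 137781001350
46873096812360001 2410891953748200
820185445343906468749 42185787268905002250

√378 → a₀=19, period (2,3,1,4,1,3,2,38); ℓ=8 even so k=7
k=0  a_k=19  p_k/q_k = 19/1
k=1  a_k=2  p_k/q_k = 39/2
…
k=3  a_k=1  p_k/q_k = 175/9
…
k=5  a_k=1  p_k/q_k = 1011/52
k=6  a_k=3  p_k/q_k = 3869/199
k=7  a_k=2  p_k/q_k = 8749/450
→ (8749, 450).  Check: 8749²=76545001, 378·450²=76545000, difference 1.
k=2:  x_2 = 8749·8749+378·450·450 = 153090001,  y_2 = 8749·450+450·8749 = 7874100
k=3:  x_3 = 8749·153090001+378·450·7874100 = 2678768828749,  y_3 = 8749·7874100+450·153090001 = 137781001350
k=4:  x_4 = 8749·2678768828749+378·450·137781001350 = 46873096812360001,  y_4 = 8749·137781001350+450·2678768828749 = 2410891953748200
k=5:  x_5 = 8749·46873096812360001+378·450·2410891953748200 = 820185445343906468749,  y_5 = 8749·2410891953748200+450·46873096812360001 = 42185787268905002250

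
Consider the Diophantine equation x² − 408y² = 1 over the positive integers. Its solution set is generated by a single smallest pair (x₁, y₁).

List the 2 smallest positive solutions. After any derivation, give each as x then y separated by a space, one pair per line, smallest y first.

101 5
20401 1010

[20; 5,40] for √408; ℓ=2 ⇒ convergent index 1
a_0=20:  p_0=20·1+0=20,  q_0=20·0+1=1
a_1=5:  p_1=5·20+1=101,  q_1=5·1+0=5
fundamental: x₁=101, y₁=5  (since 10201 − 408·25 = 1)
n=2: (101,5)∘(101,5) = (101·101+408·5·5, 101·5+5·101) = (20401,1010)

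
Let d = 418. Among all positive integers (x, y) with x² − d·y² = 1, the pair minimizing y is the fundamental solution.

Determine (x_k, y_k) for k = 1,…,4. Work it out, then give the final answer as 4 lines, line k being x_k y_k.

d=418: √d = [20; 2,4,20,4,2,40] (ℓ=6, even), read p_5/q_5
step 0: (20, 1)  from 20·(1,0) + (0,1)
step 1: (41, 2)  from 2·(20,1) + (1,0)
step 2: (184, 9)  from 4·(41,2) + (20,1)
…
step 4: (15068, 737)  from 4·(3721,182) + (184,9)
step 5: (33857, 1656)  from 2·(15068,737) + (3721,182)
→ (33857, 1656).  Check: 33857²=1146296449, 418·1656²=1146296448, difference 1.
(33857+1656√418)^2 = 2292592897 + 112134384√418
(33857+1656√418)^3 = 155240635393601 + 7593067676520√418
(33857+1656√418)^4 = 10511964382749705217 + 514156984535740896√418

33857 1656
2292592897 112134384
155240635393601 7593067676520
10511964382749705217 514156984535740896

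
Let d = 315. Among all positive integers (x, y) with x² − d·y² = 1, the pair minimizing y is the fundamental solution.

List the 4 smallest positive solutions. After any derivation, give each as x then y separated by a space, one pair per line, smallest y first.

√315 → a₀=17, period (1,2,1,34); ℓ=4 even so k=3
i=0: a=17 ⇒ p=17, q=1
i=1: a=1 ⇒ p=18, q=1
i=2: a=2 ⇒ p=53, q=3
i=3: a=1 ⇒ p=71, q=4
→ (71, 4).  Check: 71²=5041, 315·4²=5040, difference 1.
(x_2, y_2) = (71·71 + 315·4·4, 71·4 + 4·71) = (10081, 568)
(x_3, y_3) = (71·10081 + 315·4·568, 71·568 + 4·10081) = (1431431, 80652)
(x_4, y_4) = (71·1431431 + 315·4·80652, 71·80652 + 4·1431431) = (203253121, 11452016)

71 4
10081 568
1431431 80652
203253121 11452016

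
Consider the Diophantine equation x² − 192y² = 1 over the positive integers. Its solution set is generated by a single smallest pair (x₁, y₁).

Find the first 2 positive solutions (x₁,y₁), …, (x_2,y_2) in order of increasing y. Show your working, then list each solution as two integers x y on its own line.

√192 = [13; 1,5,1,26, …], period ℓ=4 (even) → k=3
a_0=13:  p_0=13·1+0=13,  q_0=13·0+1=1
…
a_2=5:  p_2=5·14+13=83,  q_2=5·1+1=6
a_3=1:  p_3=1·83+14=97,  q_3=1·6+1=7
→ (97, 7).  Check: 97²=9409, 192·7²=9408, difference 1.
k=2:  x_2 = 97·97+192·7·7 = 18817,  y_2 = 97·7+7·97 = 1358

97 7
18817 1358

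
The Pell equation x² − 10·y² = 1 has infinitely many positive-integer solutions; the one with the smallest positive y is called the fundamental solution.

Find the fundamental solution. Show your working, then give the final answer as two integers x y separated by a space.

19 6

[3; 6] for √10; ℓ=1 ⇒ convergent index 1
step 0: (3, 1)  from 3·(1,0) + (0,1)
step 1: (19, 6)  from 6·(3,1) + (1,0)
fundamental: x₁=19, y₁=6  (since 361 − 10·36 = 1)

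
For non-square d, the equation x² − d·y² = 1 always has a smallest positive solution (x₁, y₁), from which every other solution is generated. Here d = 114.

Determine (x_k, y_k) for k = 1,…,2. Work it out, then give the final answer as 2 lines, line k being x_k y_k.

√114 = [10; 1,2,10,2,1,20, …], period ℓ=6 (even) → k=5
a_0=10:  p_0=10·1+0=10,  q_0=10·0+1=1
a_1=1:  p_1=1·10+1=11,  q_1=1·1+0=1
…
a_3=10:  p_3=10·32+11=331,  q_3=10·3+1=31
a_4=2:  p_4=2·331+32=694,  q_4=2·31+3=65
a_5=1:  p_5=1·694+331=1025,  q_5=1·65+31=96
(x₁, y₁) = (1025, 96);  1025² − 114·96² = 1 ✓
(1025+96√114)^2 = 2101249 + 196800√114

1025 96
2101249 196800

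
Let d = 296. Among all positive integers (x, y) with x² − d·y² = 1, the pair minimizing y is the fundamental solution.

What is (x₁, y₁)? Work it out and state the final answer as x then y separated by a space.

√296 = [17; 4,1,7,1,4,34, …], period ℓ=6 (even) → k=5
k=0  a_k=17  p_k/q_k = 17/1
k=1  a_k=4  p_k/q_k = 69/4
…
k=3  a_k=7  p_k/q_k = 671/39
k=4  a_k=1  p_k/q_k = 757/44
k=5  a_k=4  p_k/q_k = 3699/215
(x₁, y₁) = (3699, 215);  3699² − 296·215² = 1 ✓

3699 215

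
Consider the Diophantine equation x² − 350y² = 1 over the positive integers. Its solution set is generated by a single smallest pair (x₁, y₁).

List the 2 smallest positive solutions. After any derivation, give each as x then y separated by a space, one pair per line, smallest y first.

449 24
403201 21552

√350 → a₀=18, period (1,2,2,2,1,36); ℓ=6 even so k=5
i=0: a=18 ⇒ p=18, q=1
i=1: a=1 ⇒ p=19, q=1
…
i=3: a=2 ⇒ p=131, q=7
i=4: a=2 ⇒ p=318, q=17
i=5: a=1 ⇒ p=449, q=24
→ (449, 24).  Check: 449²=201601, 350·24²=201600, difference 1.
k=2:  x_2 = 449·449+350·24·24 = 403201,  y_2 = 449·24+24·449 = 21552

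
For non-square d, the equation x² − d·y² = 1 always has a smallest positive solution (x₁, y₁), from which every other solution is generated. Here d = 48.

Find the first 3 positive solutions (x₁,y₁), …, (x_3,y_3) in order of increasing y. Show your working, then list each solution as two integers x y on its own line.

7 1
97 14
1351 195

√48 → a₀=6, period (1,12); ℓ=2 even so k=1
k=0  a_k=6  p_k/q_k = 6/1
k=1  a_k=1  p_k/q_k = 7/1
→ (7, 1).  Check: 7²=49, 48·1²=48, difference 1.
(7+1√48)^2 = 97 + 14√48
(7+1√48)^3 = 1351 + 195√48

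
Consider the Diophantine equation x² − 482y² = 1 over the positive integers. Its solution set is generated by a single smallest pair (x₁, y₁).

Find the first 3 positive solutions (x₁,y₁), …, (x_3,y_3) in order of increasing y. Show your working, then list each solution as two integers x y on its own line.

483 22
466577 21252
450712899 20529410

√482 → a₀=21, period (1,20,1,42); ℓ=4 even so k=3
step 0: (21, 1)  from 21·(1,0) + (0,1)
…
step 2: (461, 21)  from 20·(22,1) + (21,1)
step 3: (483, 22)  from 1·(461,21) + (22,1)
fundamental: x₁=483, y₁=22  (since 233289 − 482·484 = 1)
k=2:  x_2 = 483·483+482·22·22 = 466577,  y_2 = 483·22+22·483 = 21252
k=3:  x_3 = 483·466577+482·22·21252 = 450712899,  y_3 = 483·21252+22·466577 = 20529410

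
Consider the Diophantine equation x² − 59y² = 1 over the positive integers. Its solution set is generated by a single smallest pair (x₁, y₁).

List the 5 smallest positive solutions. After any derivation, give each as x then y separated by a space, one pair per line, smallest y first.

[7; 1,2,7,2,1,14] for √59; ℓ=6 ⇒ convergent index 5
step 0: (7, 1)  from 7·(1,0) + (0,1)
step 1: (8, 1)  from 1·(7,1) + (1,0)
step 2: (23, 3)  from 2·(8,1) + (7,1)
step 3: (169, 22)  from 7·(23,3) + (8,1)
step 4: (361, 47)  from 2·(169,22) + (23,3)
step 5: (530, 69)  from 1·(361,47) + (169,22)
→ (530, 69).  Check: 530²=280900, 59·69²=280899, difference 1.
(x_2, y_2) = (530·530 + 59·69·69, 530·69 + 69·530) = (561799, 73140)
(x_3, y_3) = (530·561799 + 59·69·73140, 530·73140 + 69·561799) = (595506410, 77528331)
(x_4, y_4) = (530·595506410 + 59·69·77528331, 530·77528331 + 69·595506410) = (631236232801, 82179957720)
(x_5, y_5) = (530·631236232801 + 59·69·82179957720, 530·82179957720 + 69·631236232801) = (669109811262650, 87110677654869)

530 69
561799 73140
595506410 77528331
631236232801 82179957720
669109811262650 87110677654869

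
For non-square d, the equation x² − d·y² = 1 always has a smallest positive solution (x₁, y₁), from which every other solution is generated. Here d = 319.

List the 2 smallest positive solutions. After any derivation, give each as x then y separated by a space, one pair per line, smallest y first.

12901780 722361
332911854336799 18639485405160

d=319: √d = [17; 1,6,5,1,4,…,6,1,34] (ℓ=14, even), read p_13/q_13
k=0  a_k=17  p_k/q_k = 17/1
k=1  a_k=1  p_k/q_k = 18/1
k=2  a_k=6  p_k/q_k = 125/7
k=3  a_k=5  p_k/q_k = 643/36
k=4  a_k=1  p_k/q_k = 768/43
…
k=6  a_k=3  p_k/q_k = 11913/667
…
k=8  a_k=3  p_k/q_k = 58797/3292
k=9  a_k=4  p_k/q_k = 250816/14043
…
k=12  a_k=6  p_k/q_k = 11102899/621643
k=13  a_k=1  p_k/q_k = 12901780/722361
fundamental: x₁=12901780, y₁=722361  (since 166455927168400 − 319·521805414321 = 1)
(x_2, y_2) = (12901780·12901780 + 319·722361·722361, 12901780·722361 + 722361·12901780) = (332911854336799, 18639485405160)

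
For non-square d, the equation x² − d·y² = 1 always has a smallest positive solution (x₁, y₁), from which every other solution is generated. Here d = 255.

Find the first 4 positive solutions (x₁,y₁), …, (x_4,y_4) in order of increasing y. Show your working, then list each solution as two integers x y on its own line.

√255 = [15; 1,30, …], period ℓ=2 (even) → k=1
k=0  a_k=15  p_k/q_k = 15/1
k=1  a_k=1  p_k/q_k = 16/1
(x₁, y₁) = (16, 1);  16² − 255·1² = 1 ✓
(x_2, y_2) = (16·16 + 255·1·1, 16·1 + 1·16) = (511, 32)
(x_3, y_3) = (16·511 + 255·1·32, 16·32 + 1·511) = (16336, 1023)
(x_4, y_4) = (16·16336 + 255·1·1023, 16·1023 + 1·16336) = (522241, 32704)

16 1
511 32
16336 1023
522241 32704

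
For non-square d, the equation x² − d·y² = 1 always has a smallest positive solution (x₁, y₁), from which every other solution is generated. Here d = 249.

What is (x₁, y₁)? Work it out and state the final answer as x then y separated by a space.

8553815 542076

[15; 1,3,1,1,5,…,3,1,30] for √249; ℓ=16 ⇒ convergent index 15
i=0: a=15 ⇒ p=15, q=1
i=1: a=1 ⇒ p=16, q=1
i=2: a=3 ⇒ p=63, q=4
i=3: a=1 ⇒ p=79, q=5
i=4: a=1 ⇒ p=142, q=9
i=5: a=5 ⇒ p=789, q=50
i=6: a=1 ⇒ p=931, q=59
i=7: a=3 ⇒ p=3582, q=227
…
i=9: a=3 ⇒ p=113835, q=7214
i=10: a=1 ⇒ p=150586, q=9543
i=11: a=5 ⇒ p=866765, q=54929
i=12: a=1 ⇒ p=1017351, q=64472
i=13: a=1 ⇒ p=1884116, q=119401
i=14: a=3 ⇒ p=6669699, q=422675
i=15: a=1 ⇒ p=8553815, q=542076
fundamental: x₁=8553815, y₁=542076  (since 73167751054225 − 249·293846389776 = 1)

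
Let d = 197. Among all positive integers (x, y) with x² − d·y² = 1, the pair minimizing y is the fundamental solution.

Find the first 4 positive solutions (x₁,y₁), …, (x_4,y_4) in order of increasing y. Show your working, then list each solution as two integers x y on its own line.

393 28
308897 22008
242792649 17298260
190834713217 13596410352

√197 = [14; 28, …], period ℓ=1 (odd) → k=1
i=0: a=14 ⇒ p=14, q=1
i=1: a=28 ⇒ p=393, q=28
fundamental: x₁=393, y₁=28  (since 154449 − 197·784 = 1)
k=2:  x_2 = 393·393+197·28·28 = 308897,  y_2 = 393·28+28·393 = 22008
k=3:  x_3 = 393·308897+197·28·22008 = 242792649,  y_3 = 393·22008+28·308897 = 17298260
k=4:  x_4 = 393·242792649+197·28·17298260 = 190834713217,  y_4 = 393·17298260+28·242792649 = 13596410352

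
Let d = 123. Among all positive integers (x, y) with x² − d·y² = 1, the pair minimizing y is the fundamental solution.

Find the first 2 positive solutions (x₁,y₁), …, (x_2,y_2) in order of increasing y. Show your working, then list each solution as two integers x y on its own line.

122 11
29767 2684

[11; 11,22] for √123; ℓ=2 ⇒ convergent index 1
i=0: a=11 ⇒ p=11, q=1
i=1: a=11 ⇒ p=122, q=11
fundamental: x₁=122, y₁=11  (since 14884 − 123·121 = 1)
k=2:  x_2 = 122·122+123·11·11 = 29767,  y_2 = 122·11+11·122 = 2684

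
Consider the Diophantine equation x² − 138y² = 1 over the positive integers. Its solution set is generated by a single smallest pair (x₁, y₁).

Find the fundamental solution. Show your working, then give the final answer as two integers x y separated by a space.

√138 → a₀=11, period (1,2,1,22); ℓ=4 even so k=3
k=0  a_k=11  p_k/q_k = 11/1
k=1  a_k=1  p_k/q_k = 12/1
k=2  a_k=2  p_k/q_k = 35/3
k=3  a_k=1  p_k/q_k = 47/4
fundamental: x₁=47, y₁=4  (since 2209 − 138·16 = 1)

47 4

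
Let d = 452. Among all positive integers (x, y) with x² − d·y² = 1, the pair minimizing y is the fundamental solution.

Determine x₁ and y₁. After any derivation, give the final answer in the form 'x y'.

1204353 56648

√452 = [21; 3,1,5,3,10,3,5,1,3,42, …], period ℓ=10 (even) → k=9
a_0=21:  p_0=21·1+0=21,  q_0=21·0+1=1
a_1=3:  p_1=3·21+1=64,  q_1=3·1+0=3
…
a_4=3:  p_4=3·489+85=1552,  q_4=3·23+4=73
a_5=10:  p_5=10·1552+489=16009,  q_5=10·73+23=753
…
a_7=5:  p_7=5·49579+16009=263904,  q_7=5·2332+753=12413
a_8=1:  p_8=1·263904+49579=313483,  q_8=1·12413+2332=14745
a_9=3:  p_9=3·313483+263904=1204353,  q_9=3·14745+12413=56648
→ (1204353, 56648).  Check: 1204353²=1450466148609, 452·56648²=1450466148608, difference 1.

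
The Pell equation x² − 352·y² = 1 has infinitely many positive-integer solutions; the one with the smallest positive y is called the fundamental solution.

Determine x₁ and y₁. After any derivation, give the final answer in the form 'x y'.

77617 4137

√352 → a₀=18, period (1,3,5,9,5,3,1,36); ℓ=8 even so k=7
i=0: a=18 ⇒ p=18, q=1
i=1: a=1 ⇒ p=19, q=1
i=2: a=3 ⇒ p=75, q=4
…
i=5: a=5 ⇒ p=18499, q=986
i=6: a=3 ⇒ p=59118, q=3151
i=7: a=1 ⇒ p=77617, q=4137
→ (77617, 4137).  Check: 77617²=6024398689, 352·4137²=6024398688, difference 1.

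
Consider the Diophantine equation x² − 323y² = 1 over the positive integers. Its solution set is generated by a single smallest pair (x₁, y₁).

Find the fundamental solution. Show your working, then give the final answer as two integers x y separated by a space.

d=323: √d = [17; 1,34] (ℓ=2, even), read p_1/q_1
step 0: (17, 1)  from 17·(1,0) + (0,1)
step 1: (18, 1)  from 1·(17,1) + (1,0)
fundamental: x₁=18, y₁=1  (since 324 − 323·1 = 1)

18 1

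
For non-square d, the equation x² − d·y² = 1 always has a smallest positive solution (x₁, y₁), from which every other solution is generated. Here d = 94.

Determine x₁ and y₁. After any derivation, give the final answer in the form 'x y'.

2143295 221064

[9; 1,2,3,1,1,…,2,1,18] for √94; ℓ=16 ⇒ convergent index 15
i=0: a=9 ⇒ p=9, q=1
…
i=6: a=5 ⇒ p=1241, q=128
…
i=8: a=8 ⇒ p=12953, q=1336
…
i=11: a=1 ⇒ p=99455, q=10258
i=12: a=1 ⇒ p=184493, q=19029
…
i=14: a=2 ⇒ p=1490361, q=153719
i=15: a=1 ⇒ p=2143295, q=221064
→ (2143295, 221064).  Check: 2143295²=4593713457025, 94·221064²=4593713457024, difference 1.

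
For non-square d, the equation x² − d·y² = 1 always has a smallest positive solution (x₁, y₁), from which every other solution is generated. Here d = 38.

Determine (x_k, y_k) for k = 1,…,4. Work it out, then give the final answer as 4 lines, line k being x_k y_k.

37 6
2737 444
202501 32850
14982337 2430456

√38 = [6; 6,12, …], period ℓ=2 (even) → k=1
a_0=6:  p_0=6·1+0=6,  q_0=6·0+1=1
a_1=6:  p_1=6·6+1=37,  q_1=6·1+0=6
→ (37, 6).  Check: 37²=1369, 38·6²=1368, difference 1.
(x_2, y_2) = (37·37 + 38·6·6, 37·6 + 6·37) = (2737, 444)
(x_3, y_3) = (37·2737 + 38·6·444, 37·444 + 6·2737) = (202501, 32850)
(x_4, y_4) = (37·202501 + 38·6·32850, 37·32850 + 6·202501) = (14982337, 2430456)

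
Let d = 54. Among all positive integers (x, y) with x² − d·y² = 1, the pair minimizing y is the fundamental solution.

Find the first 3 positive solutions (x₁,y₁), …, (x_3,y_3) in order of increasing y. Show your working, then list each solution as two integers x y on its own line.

485 66
470449 64020
456335045 62099334

√54 → a₀=7, period (2,1,6,1,2,14); ℓ=6 even so k=5
a_0=7:  p_0=7·1+0=7,  q_0=7·0+1=1
a_1=2:  p_1=2·7+1=15,  q_1=2·1+0=2
a_2=1:  p_2=1·15+7=22,  q_2=1·2+1=3
a_3=6:  p_3=6·22+15=147,  q_3=6·3+2=20
a_4=1:  p_4=1·147+22=169,  q_4=1·20+3=23
a_5=2:  p_5=2·169+147=485,  q_5=2·23+20=66
fundamental: x₁=485, y₁=66  (since 235225 − 54·4356 = 1)
k=2:  x_2 = 485·485+54·66·66 = 470449,  y_2 = 485·66+66·485 = 64020
k=3:  x_3 = 485·470449+54·66·64020 = 456335045,  y_3 = 485·64020+66·470449 = 62099334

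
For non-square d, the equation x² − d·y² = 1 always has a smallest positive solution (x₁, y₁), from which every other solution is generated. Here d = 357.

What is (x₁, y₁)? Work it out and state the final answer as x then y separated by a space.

√357 → a₀=18, period (1,8,2,8,1,36); ℓ=6 even so k=5
k=0  a_k=18  p_k/q_k = 18/1
k=1  a_k=1  p_k/q_k = 19/1
…
k=4  a_k=8  p_k/q_k = 3042/161
k=5  a_k=1  p_k/q_k = 3401/180
(x₁, y₁) = (3401, 180);  3401² − 357·180² = 1 ✓

3401 180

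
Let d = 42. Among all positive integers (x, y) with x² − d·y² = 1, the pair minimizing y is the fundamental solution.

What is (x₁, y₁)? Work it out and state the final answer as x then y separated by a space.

√42 → a₀=6, period (2,12); ℓ=2 even so k=1
k=0  a_k=6  p_k/q_k = 6/1
k=1  a_k=2  p_k/q_k = 13/2
fundamental: x₁=13, y₁=2  (since 169 − 42·4 = 1)

13 2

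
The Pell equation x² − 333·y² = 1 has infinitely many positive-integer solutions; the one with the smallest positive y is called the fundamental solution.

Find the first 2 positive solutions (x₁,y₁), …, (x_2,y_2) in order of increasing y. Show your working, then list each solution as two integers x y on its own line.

73 4
10657 584

√333 → a₀=18, period (4,36); ℓ=2 even so k=1
a_0=18:  p_0=18·1+0=18,  q_0=18·0+1=1
a_1=4:  p_1=4·18+1=73,  q_1=4·1+0=4
(x₁, y₁) = (73, 4);  73² − 333·4² = 1 ✓
k=2:  x_2 = 73·73+333·4·4 = 10657,  y_2 = 73·4+4·73 = 584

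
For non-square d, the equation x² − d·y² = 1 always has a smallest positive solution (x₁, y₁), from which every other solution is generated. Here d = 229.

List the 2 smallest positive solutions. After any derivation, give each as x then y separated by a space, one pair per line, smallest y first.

d=229: √d = [15; 7,1,1,7,30] (ℓ=5, odd), read p_9/q_9
i=0: a=15 ⇒ p=15, q=1
…
i=3: a=1 ⇒ p=227, q=15
…
i=8: a=1 ⇒ p=776325, q=51301
i=9: a=7 ⇒ p=5848201, q=386460
→ (5848201, 386460).  Check: 5848201²=34201454936401, 229·386460²=34201454936400, difference 1.
(5848201+386460√229)^2 = 68402909872801 + 4520191516920√229

5848201 386460
68402909872801 4520191516920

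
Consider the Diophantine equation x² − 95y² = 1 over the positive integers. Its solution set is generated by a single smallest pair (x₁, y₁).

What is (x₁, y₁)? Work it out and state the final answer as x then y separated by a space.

39 4

[9; 1,2,1,18] for √95; ℓ=4 ⇒ convergent index 3
k=0  a_k=9  p_k/q_k = 9/1
k=1  a_k=1  p_k/q_k = 10/1
k=2  a_k=2  p_k/q_k = 29/3
k=3  a_k=1  p_k/q_k = 39/4
→ (39, 4).  Check: 39²=1521, 95·4²=1520, difference 1.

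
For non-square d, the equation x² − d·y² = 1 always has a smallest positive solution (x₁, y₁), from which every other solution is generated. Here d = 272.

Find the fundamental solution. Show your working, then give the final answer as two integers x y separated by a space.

33 2

[16; 2,32] for √272; ℓ=2 ⇒ convergent index 1
a_0=16:  p_0=16·1+0=16,  q_0=16·0+1=1
a_1=2:  p_1=2·16+1=33,  q_1=2·1+0=2
(x₁, y₁) = (33, 2);  33² − 272·2² = 1 ✓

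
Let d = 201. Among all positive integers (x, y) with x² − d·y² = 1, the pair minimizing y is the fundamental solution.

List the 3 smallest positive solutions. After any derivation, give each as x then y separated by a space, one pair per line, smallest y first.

515095 36332
530645718049 37428863080
546665912276384215 38558840456348868

√201 = [14; 5,1,1,1,2,…,1,5,28, …], period ℓ=14 (even) → k=13
k=0  a_k=14  p_k/q_k = 14/1
k=1  a_k=5  p_k/q_k = 71/5
k=2  a_k=1  p_k/q_k = 85/6
k=3  a_k=1  p_k/q_k = 156/11
…
k=5  a_k=2  p_k/q_k = 638/45
k=6  a_k=1  p_k/q_k = 879/62
k=7  a_k=8  p_k/q_k = 7670/541
k=8  a_k=1  p_k/q_k = 8549/603
…
k=10  a_k=1  p_k/q_k = 33317/2350
k=11  a_k=1  p_k/q_k = 58085/4097
k=12  a_k=1  p_k/q_k = 91402/6447
k=13  a_k=5  p_k/q_k = 515095/36332
→ (515095, 36332).  Check: 515095²=265322859025, 201·36332²=265322859024, difference 1.
n=2: (515095,36332)∘(515095,36332) = (515095·515095+201·36332·36332, 515095·36332+36332·515095) = (530645718049,37428863080)
n=3: (530645718049,37428863080)∘(515095,36332) = (515095·530645718049+201·36332·37428863080, 515095·37428863080+36332·530645718049) = (546665912276384215,38558840456348868)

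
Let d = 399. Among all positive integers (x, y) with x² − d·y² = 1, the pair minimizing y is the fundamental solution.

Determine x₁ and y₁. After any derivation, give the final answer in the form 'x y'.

d=399: √d = [19; 1,38] (ℓ=2, even), read p_1/q_1
i=0: a=19 ⇒ p=19, q=1
i=1: a=1 ⇒ p=20, q=1
→ (20, 1).  Check: 20²=400, 399·1²=399, difference 1.

20 1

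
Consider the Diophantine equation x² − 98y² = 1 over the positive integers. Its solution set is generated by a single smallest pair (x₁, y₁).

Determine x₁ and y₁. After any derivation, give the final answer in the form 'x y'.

99 10

√98 = [9; 1,8,1,18, …], period ℓ=4 (even) → k=3
step 0: (9, 1)  from 9·(1,0) + (0,1)
…
step 2: (89, 9)  from 8·(10,1) + (9,1)
step 3: (99, 10)  from 1·(89,9) + (10,1)
→ (99, 10).  Check: 99²=9801, 98·10²=9800, difference 1.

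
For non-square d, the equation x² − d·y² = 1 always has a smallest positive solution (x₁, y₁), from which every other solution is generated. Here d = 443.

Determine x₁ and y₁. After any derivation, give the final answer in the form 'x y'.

442 21

√443 → a₀=21, period (21,42); ℓ=2 even so k=1
k=0  a_k=21  p_k/q_k = 21/1
k=1  a_k=21  p_k/q_k = 442/21
fundamental: x₁=442, y₁=21  (since 195364 − 443·441 = 1)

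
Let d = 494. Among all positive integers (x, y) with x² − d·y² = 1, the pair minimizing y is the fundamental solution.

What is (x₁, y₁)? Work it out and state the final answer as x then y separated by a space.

73035 3286

√494 = [22; 4,2,2,1,2,1,2,2,4,44, …], period ℓ=10 (even) → k=9
i=0: a=22 ⇒ p=22, q=1
…
i=8: a=2 ⇒ p=16514, q=743
i=9: a=4 ⇒ p=73035, q=3286
→ (73035, 3286).  Check: 73035²=5334111225, 494·3286²=5334111224, difference 1.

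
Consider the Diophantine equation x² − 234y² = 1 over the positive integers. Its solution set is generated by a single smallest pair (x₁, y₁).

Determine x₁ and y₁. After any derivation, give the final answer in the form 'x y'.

5201 340

[15; 3,2,1,2,1,2,3,30] for √234; ℓ=8 ⇒ convergent index 7
k=0  a_k=15  p_k/q_k = 15/1
…
k=2  a_k=2  p_k/q_k = 107/7
…
k=4  a_k=2  p_k/q_k = 413/27
k=5  a_k=1  p_k/q_k = 566/37
k=6  a_k=2  p_k/q_k = 1545/101
k=7  a_k=3  p_k/q_k = 5201/340
(x₁, y₁) = (5201, 340);  5201² − 234·340² = 1 ✓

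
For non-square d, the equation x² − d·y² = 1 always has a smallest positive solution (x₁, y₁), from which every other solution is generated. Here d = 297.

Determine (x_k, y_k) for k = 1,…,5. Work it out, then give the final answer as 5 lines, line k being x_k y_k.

48599 2820
4723725601 274098360
459136680917399 26641812392460
44627167107085622401 2589530880648228720
4337671388015371645214999 251697222510604722734100

d=297: √d = [17; 4,3,1,1,2,1,1,3,4,34] (ℓ=10, even), read p_9/q_9
k=0  a_k=17  p_k/q_k = 17/1
k=1  a_k=4  p_k/q_k = 69/4
k=2  a_k=3  p_k/q_k = 224/13
k=3  a_k=1  p_k/q_k = 293/17
…
k=5  a_k=2  p_k/q_k = 1327/77
k=6  a_k=1  p_k/q_k = 1844/107
k=7  a_k=1  p_k/q_k = 3171/184
k=8  a_k=3  p_k/q_k = 11357/659
k=9  a_k=4  p_k/q_k = 48599/2820
→ (48599, 2820).  Check: 48599²=2361862801, 297·2820²=2361862800, difference 1.
n=2: (48599,2820)∘(48599,2820) = (48599·48599+297·2820·2820, 48599·2820+2820·48599) = (4723725601,274098360)
n=3: (4723725601,274098360)∘(48599,2820) = (48599·4723725601+297·2820·274098360, 48599·274098360+2820·4723725601) = (459136680917399,26641812392460)
n=4: (459136680917399,26641812392460)∘(48599,2820) = (48599·459136680917399+297·2820·26641812392460, 48599·26641812392460+2820·459136680917399) = (44627167107085622401,2589530880648228720)
n=5: (44627167107085622401,2589530880648228720)∘(48599,2820) = (48599·44627167107085622401+297·2820·2589530880648228720, 48599·2589530880648228720+2820·44627167107085622401) = (4337671388015371645214999,251697222510604722734100)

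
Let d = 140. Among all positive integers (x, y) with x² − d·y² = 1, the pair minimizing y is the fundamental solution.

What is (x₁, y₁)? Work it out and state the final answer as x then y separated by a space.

[11; 1,4,1,22] for √140; ℓ=4 ⇒ convergent index 3
step 0: (11, 1)  from 11·(1,0) + (0,1)
…
step 2: (59, 5)  from 4·(12,1) + (11,1)
step 3: (71, 6)  from 1·(59,5) + (12,1)
fundamental: x₁=71, y₁=6  (since 5041 − 140·36 = 1)

71 6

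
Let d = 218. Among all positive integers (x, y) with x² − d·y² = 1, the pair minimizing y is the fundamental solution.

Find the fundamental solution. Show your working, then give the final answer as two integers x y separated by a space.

√218 = [14; 1,3,3,1,28, …], period ℓ=5 (odd) → k=9
a_0=14:  p_0=14·1+0=14,  q_0=14·0+1=1
a_1=1:  p_1=1·14+1=15,  q_1=1·1+0=1
a_2=3:  p_2=3·15+14=59,  q_2=3·1+1=4
a_3=3:  p_3=3·59+15=192,  q_3=3·4+1=13
…
a_5=28:  p_5=28·251+192=7220,  q_5=28·17+13=489
…
a_7=3:  p_7=3·7471+7220=29633,  q_7=3·506+489=2007
a_8=3:  p_8=3·29633+7471=96370,  q_8=3·2007+506=6527
a_9=1:  p_9=1·96370+29633=126003,  q_9=1·6527+2007=8534
→ (126003, 8534).  Check: 126003²=15876756009, 218·8534²=15876756008, difference 1.

126003 8534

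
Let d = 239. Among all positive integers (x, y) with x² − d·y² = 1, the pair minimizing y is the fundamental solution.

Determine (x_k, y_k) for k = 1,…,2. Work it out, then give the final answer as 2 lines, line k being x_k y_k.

6195120 400729
76759023628799 4965128484960

d=239: √d = [15; 2,5,1,2,4,15,4,2,1,5,2,30] (ℓ=12, even), read p_11/q_11
i=0: a=15 ⇒ p=15, q=1
…
i=4: a=2 ⇒ p=572, q=37
i=5: a=4 ⇒ p=2489, q=161
i=6: a=15 ⇒ p=37907, q=2452
i=7: a=4 ⇒ p=154117, q=9969
i=8: a=2 ⇒ p=346141, q=22390
i=9: a=1 ⇒ p=500258, q=32359
i=10: a=5 ⇒ p=2847431, q=184185
i=11: a=2 ⇒ p=6195120, q=400729
→ (6195120, 400729).  Check: 6195120²=38379511814400, 239·400729²=38379511814399, difference 1.
k=2:  x_2 = 6195120·6195120+239·400729·400729 = 76759023628799,  y_2 = 6195120·400729+400729·6195120 = 4965128484960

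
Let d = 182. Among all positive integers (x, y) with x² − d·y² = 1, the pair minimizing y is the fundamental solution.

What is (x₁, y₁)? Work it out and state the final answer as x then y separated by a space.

27 2

√182 = [13; 2,26, …], period ℓ=2 (even) → k=1
step 0: (13, 1)  from 13·(1,0) + (0,1)
step 1: (27, 2)  from 2·(13,1) + (1,0)
(x₁, y₁) = (27, 2);  27² − 182·2² = 1 ✓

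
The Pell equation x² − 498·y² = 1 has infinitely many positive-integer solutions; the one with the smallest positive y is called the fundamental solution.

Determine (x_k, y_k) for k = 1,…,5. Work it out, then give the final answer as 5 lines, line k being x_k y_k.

179777 8056
64639539457 2896567024
23241404969742401 1041472259739240
8356540122426119709697 374465516875386131936
3004627427155559641130652737 134640574453571113022377304

[22; 3,6,22,6,3,44] for √498; ℓ=6 ⇒ convergent index 5
k=0  a_k=22  p_k/q_k = 22/1
…
k=4  a_k=6  p_k/q_k = 56794/2545
k=5  a_k=3  p_k/q_k = 179777/8056
(x₁, y₁) = (179777, 8056);  179777² − 498·8056² = 1 ✓
n=2: (179777,8056)∘(179777,8056) = (179777·179777+498·8056·8056, 179777·8056+8056·179777) = (64639539457,2896567024)
n=3: (64639539457,2896567024)∘(179777,8056) = (179777·64639539457+498·8056·2896567024, 179777·2896567024+8056·64639539457) = (23241404969742401,1041472259739240)
n=4: (23241404969742401,1041472259739240)∘(179777,8056) = (179777·23241404969742401+498·8056·1041472259739240, 179777·1041472259739240+8056·23241404969742401) = (8356540122426119709697,374465516875386131936)
n=5: (8356540122426119709697,374465516875386131936)∘(179777,8056) = (179777·8356540122426119709697+498·8056·374465516875386131936, 179777·374465516875386131936+8056·8356540122426119709697) = (3004627427155559641130652737,134640574453571113022377304)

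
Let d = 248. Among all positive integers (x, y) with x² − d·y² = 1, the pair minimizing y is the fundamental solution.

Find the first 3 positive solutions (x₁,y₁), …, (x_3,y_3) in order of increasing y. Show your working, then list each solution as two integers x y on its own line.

63 4
7937 504
999999 63500

d=248: √d = [15; 1,2,1,30] (ℓ=4, even), read p_3/q_3
i=0: a=15 ⇒ p=15, q=1
i=1: a=1 ⇒ p=16, q=1
i=2: a=2 ⇒ p=47, q=3
i=3: a=1 ⇒ p=63, q=4
(x₁, y₁) = (63, 4);  63² − 248·4² = 1 ✓
(63+4√248)^2 = 7937 + 504√248
(63+4√248)^3 = 999999 + 63500√248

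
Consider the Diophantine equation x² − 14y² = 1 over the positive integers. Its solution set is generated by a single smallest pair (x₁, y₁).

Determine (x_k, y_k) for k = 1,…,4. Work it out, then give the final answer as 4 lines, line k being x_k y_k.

√14 → a₀=3, period (1,2,1,6); ℓ=4 even so k=3
a_0=3:  p_0=3·1+0=3,  q_0=3·0+1=1
a_1=1:  p_1=1·3+1=4,  q_1=1·1+0=1
a_2=2:  p_2=2·4+3=11,  q_2=2·1+1=3
a_3=1:  p_3=1·11+4=15,  q_3=1·3+1=4
fundamental: x₁=15, y₁=4  (since 225 − 14·16 = 1)
k=2:  x_2 = 15·15+14·4·4 = 449,  y_2 = 15·4+4·15 = 120
k=3:  x_3 = 15·449+14·4·120 = 13455,  y_3 = 15·120+4·449 = 3596
k=4:  x_4 = 15·13455+14·4·3596 = 403201,  y_4 = 15·3596+4·13455 = 107760

15 4
449 120
13455 3596
403201 107760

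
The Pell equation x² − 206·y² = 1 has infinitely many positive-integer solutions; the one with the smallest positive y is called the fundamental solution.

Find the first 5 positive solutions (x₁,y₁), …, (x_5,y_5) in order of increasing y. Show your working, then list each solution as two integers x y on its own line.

59535 4148
7088832449 493902360
844067279642895 58808954001052
100503090979990675201 7002382152411359280
11966903042143422416540175 833773642828811595468548

[14; 2,1,5,14,5,1,2,28] for √206; ℓ=8 ⇒ convergent index 7
i=0: a=14 ⇒ p=14, q=1
i=1: a=2 ⇒ p=29, q=2
i=2: a=1 ⇒ p=43, q=3
…
i=4: a=14 ⇒ p=3459, q=241
i=5: a=5 ⇒ p=17539, q=1222
i=6: a=1 ⇒ p=20998, q=1463
i=7: a=2 ⇒ p=59535, q=4148
→ (59535, 4148).  Check: 59535²=3544416225, 206·4148²=3544416224, difference 1.
n=2: (59535,4148)∘(59535,4148) = (59535·59535+206·4148·4148, 59535·4148+4148·59535) = (7088832449,493902360)
n=3: (7088832449,493902360)∘(59535,4148) = (59535·7088832449+206·4148·493902360, 59535·493902360+4148·7088832449) = (844067279642895,58808954001052)
n=4: (844067279642895,58808954001052)∘(59535,4148) = (59535·844067279642895+206·4148·58808954001052, 59535·58808954001052+4148·844067279642895) = (100503090979990675201,7002382152411359280)
n=5: (100503090979990675201,7002382152411359280)∘(59535,4148) = (59535·100503090979990675201+206·4148·7002382152411359280, 59535·7002382152411359280+4148·100503090979990675201) = (11966903042143422416540175,833773642828811595468548)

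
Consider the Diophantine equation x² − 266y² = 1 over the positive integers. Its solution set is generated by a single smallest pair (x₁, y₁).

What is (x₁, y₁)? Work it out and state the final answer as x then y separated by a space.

d=266: √d = [16; 3,4,3,32] (ℓ=4, even), read p_3/q_3
i=0: a=16 ⇒ p=16, q=1
…
i=2: a=4 ⇒ p=212, q=13
i=3: a=3 ⇒ p=685, q=42
fundamental: x₁=685, y₁=42  (since 469225 − 266·1764 = 1)

685 42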